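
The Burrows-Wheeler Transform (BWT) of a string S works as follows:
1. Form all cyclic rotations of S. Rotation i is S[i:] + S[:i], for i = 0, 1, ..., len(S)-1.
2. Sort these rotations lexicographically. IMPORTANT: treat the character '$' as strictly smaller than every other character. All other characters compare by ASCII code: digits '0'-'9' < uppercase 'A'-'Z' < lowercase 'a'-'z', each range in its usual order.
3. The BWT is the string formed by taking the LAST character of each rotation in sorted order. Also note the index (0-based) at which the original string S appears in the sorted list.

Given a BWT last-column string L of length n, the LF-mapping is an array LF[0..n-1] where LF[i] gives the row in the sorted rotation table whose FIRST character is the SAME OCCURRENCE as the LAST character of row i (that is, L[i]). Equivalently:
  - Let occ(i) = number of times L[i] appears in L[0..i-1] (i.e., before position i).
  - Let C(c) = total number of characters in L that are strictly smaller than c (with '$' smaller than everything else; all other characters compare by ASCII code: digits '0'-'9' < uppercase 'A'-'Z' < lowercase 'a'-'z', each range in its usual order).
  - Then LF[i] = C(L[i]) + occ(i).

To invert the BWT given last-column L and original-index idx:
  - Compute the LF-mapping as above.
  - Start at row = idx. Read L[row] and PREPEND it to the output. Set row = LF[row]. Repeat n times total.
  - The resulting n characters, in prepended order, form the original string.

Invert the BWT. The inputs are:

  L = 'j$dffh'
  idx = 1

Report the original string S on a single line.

LF mapping: 5 0 1 2 3 4
Walk LF starting at row 1, prepending L[row]:
  step 1: row=1, L[1]='$', prepend. Next row=LF[1]=0
  step 2: row=0, L[0]='j', prepend. Next row=LF[0]=5
  step 3: row=5, L[5]='h', prepend. Next row=LF[5]=4
  step 4: row=4, L[4]='f', prepend. Next row=LF[4]=3
  step 5: row=3, L[3]='f', prepend. Next row=LF[3]=2
  step 6: row=2, L[2]='d', prepend. Next row=LF[2]=1
Reversed output: dffhj$

Answer: dffhj$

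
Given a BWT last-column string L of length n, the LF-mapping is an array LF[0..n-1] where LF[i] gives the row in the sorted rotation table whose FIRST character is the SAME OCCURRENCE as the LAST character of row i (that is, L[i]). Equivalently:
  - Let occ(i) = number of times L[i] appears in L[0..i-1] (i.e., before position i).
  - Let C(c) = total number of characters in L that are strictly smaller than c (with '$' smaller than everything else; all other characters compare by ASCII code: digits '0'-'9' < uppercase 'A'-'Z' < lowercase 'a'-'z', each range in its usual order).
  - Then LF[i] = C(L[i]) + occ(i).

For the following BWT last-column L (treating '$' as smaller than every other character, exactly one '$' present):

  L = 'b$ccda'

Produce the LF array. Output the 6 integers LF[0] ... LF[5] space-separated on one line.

Answer: 2 0 3 4 5 1

Derivation:
Char counts: '$':1, 'a':1, 'b':1, 'c':2, 'd':1
C (first-col start): C('$')=0, C('a')=1, C('b')=2, C('c')=3, C('d')=5
L[0]='b': occ=0, LF[0]=C('b')+0=2+0=2
L[1]='$': occ=0, LF[1]=C('$')+0=0+0=0
L[2]='c': occ=0, LF[2]=C('c')+0=3+0=3
L[3]='c': occ=1, LF[3]=C('c')+1=3+1=4
L[4]='d': occ=0, LF[4]=C('d')+0=5+0=5
L[5]='a': occ=0, LF[5]=C('a')+0=1+0=1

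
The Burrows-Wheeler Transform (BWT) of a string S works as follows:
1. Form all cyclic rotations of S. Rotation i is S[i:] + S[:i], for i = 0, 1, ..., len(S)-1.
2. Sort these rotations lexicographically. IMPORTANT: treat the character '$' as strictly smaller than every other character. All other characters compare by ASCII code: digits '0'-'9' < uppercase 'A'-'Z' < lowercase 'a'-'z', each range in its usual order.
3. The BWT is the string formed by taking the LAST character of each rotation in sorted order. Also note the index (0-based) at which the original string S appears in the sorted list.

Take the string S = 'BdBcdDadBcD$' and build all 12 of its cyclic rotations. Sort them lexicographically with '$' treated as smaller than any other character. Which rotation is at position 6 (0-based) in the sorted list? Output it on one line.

Answer: adBcD$BdBcdD

Derivation:
All 12 rotations (rotation i = S[i:]+S[:i]):
  rot[0] = BdBcdDadBcD$
  rot[1] = dBcdDadBcD$B
  rot[2] = BcdDadBcD$Bd
  rot[3] = cdDadBcD$BdB
  rot[4] = dDadBcD$BdBc
  rot[5] = DadBcD$BdBcd
  rot[6] = adBcD$BdBcdD
  rot[7] = dBcD$BdBcdDa
  rot[8] = BcD$BdBcdDad
  rot[9] = cD$BdBcdDadB
  rot[10] = D$BdBcdDadBc
  rot[11] = $BdBcdDadBcD
Sorted (with $ < everything):
  sorted[0] = $BdBcdDadBcD
  sorted[1] = BcD$BdBcdDad
  sorted[2] = BcdDadBcD$Bd
  sorted[3] = BdBcdDadBcD$
  sorted[4] = D$BdBcdDadBc
  sorted[5] = DadBcD$BdBcd
  sorted[6] = adBcD$BdBcdD
  sorted[7] = cD$BdBcdDadB
  sorted[8] = cdDadBcD$BdB
  sorted[9] = dBcD$BdBcdDa
  sorted[10] = dBcdDadBcD$B
  sorted[11] = dDadBcD$BdBc
sorted[6] = adBcD$BdBcdD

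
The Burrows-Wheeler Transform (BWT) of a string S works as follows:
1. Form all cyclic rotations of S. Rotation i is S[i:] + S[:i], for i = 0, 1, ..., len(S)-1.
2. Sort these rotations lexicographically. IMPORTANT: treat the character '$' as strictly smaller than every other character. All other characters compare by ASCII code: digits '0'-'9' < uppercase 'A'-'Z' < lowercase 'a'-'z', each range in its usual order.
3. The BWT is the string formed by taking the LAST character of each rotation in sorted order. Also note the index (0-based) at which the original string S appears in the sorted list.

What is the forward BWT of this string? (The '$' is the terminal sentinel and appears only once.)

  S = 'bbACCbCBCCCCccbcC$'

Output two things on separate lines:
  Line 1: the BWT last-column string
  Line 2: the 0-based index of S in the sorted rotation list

Answer: CbCcbBCACCCbC$cbcC
13

Derivation:
All 18 rotations (rotation i = S[i:]+S[:i]):
  rot[0] = bbACCbCBCCCCccbcC$
  rot[1] = bACCbCBCCCCccbcC$b
  rot[2] = ACCbCBCCCCccbcC$bb
  rot[3] = CCbCBCCCCccbcC$bbA
  rot[4] = CbCBCCCCccbcC$bbAC
  rot[5] = bCBCCCCccbcC$bbACC
  rot[6] = CBCCCCccbcC$bbACCb
  rot[7] = BCCCCccbcC$bbACCbC
  rot[8] = CCCCccbcC$bbACCbCB
  rot[9] = CCCccbcC$bbACCbCBC
  rot[10] = CCccbcC$bbACCbCBCC
  rot[11] = CccbcC$bbACCbCBCCC
  rot[12] = ccbcC$bbACCbCBCCCC
  rot[13] = cbcC$bbACCbCBCCCCc
  rot[14] = bcC$bbACCbCBCCCCcc
  rot[15] = cC$bbACCbCBCCCCccb
  rot[16] = C$bbACCbCBCCCCccbc
  rot[17] = $bbACCbCBCCCCccbcC
Sorted (with $ < everything):
  sorted[0] = $bbACCbCBCCCCccbcC  (last char: 'C')
  sorted[1] = ACCbCBCCCCccbcC$bb  (last char: 'b')
  sorted[2] = BCCCCccbcC$bbACCbC  (last char: 'C')
  sorted[3] = C$bbACCbCBCCCCccbc  (last char: 'c')
  sorted[4] = CBCCCCccbcC$bbACCb  (last char: 'b')
  sorted[5] = CCCCccbcC$bbACCbCB  (last char: 'B')
  sorted[6] = CCCccbcC$bbACCbCBC  (last char: 'C')
  sorted[7] = CCbCBCCCCccbcC$bbA  (last char: 'A')
  sorted[8] = CCccbcC$bbACCbCBCC  (last char: 'C')
  sorted[9] = CbCBCCCCccbcC$bbAC  (last char: 'C')
  sorted[10] = CccbcC$bbACCbCBCCC  (last char: 'C')
  sorted[11] = bACCbCBCCCCccbcC$b  (last char: 'b')
  sorted[12] = bCBCCCCccbcC$bbACC  (last char: 'C')
  sorted[13] = bbACCbCBCCCCccbcC$  (last char: '$')
  sorted[14] = bcC$bbACCbCBCCCCcc  (last char: 'c')
  sorted[15] = cC$bbACCbCBCCCCccb  (last char: 'b')
  sorted[16] = cbcC$bbACCbCBCCCCc  (last char: 'c')
  sorted[17] = ccbcC$bbACCbCBCCCC  (last char: 'C')
Last column: CbCcbBCACCCbC$cbcC
Original string S is at sorted index 13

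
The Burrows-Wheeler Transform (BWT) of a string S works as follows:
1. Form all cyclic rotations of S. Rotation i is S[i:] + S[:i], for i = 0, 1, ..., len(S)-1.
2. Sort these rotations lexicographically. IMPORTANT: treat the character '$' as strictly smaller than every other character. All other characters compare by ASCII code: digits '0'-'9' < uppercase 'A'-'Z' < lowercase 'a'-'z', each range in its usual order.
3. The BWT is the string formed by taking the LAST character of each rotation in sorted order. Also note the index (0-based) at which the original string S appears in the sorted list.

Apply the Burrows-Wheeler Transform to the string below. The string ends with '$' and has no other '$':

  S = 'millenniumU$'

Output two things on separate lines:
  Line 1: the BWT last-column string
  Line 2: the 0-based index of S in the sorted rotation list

All 12 rotations (rotation i = S[i:]+S[:i]):
  rot[0] = millenniumU$
  rot[1] = illenniumU$m
  rot[2] = llenniumU$mi
  rot[3] = lenniumU$mil
  rot[4] = enniumU$mill
  rot[5] = nniumU$mille
  rot[6] = niumU$millen
  rot[7] = iumU$millenn
  rot[8] = umU$millenni
  rot[9] = mU$millenniu
  rot[10] = U$millennium
  rot[11] = $millenniumU
Sorted (with $ < everything):
  sorted[0] = $millenniumU  (last char: 'U')
  sorted[1] = U$millennium  (last char: 'm')
  sorted[2] = enniumU$mill  (last char: 'l')
  sorted[3] = illenniumU$m  (last char: 'm')
  sorted[4] = iumU$millenn  (last char: 'n')
  sorted[5] = lenniumU$mil  (last char: 'l')
  sorted[6] = llenniumU$mi  (last char: 'i')
  sorted[7] = mU$millenniu  (last char: 'u')
  sorted[8] = millenniumU$  (last char: '$')
  sorted[9] = niumU$millen  (last char: 'n')
  sorted[10] = nniumU$mille  (last char: 'e')
  sorted[11] = umU$millenni  (last char: 'i')
Last column: Umlmnliu$nei
Original string S is at sorted index 8

Answer: Umlmnliu$nei
8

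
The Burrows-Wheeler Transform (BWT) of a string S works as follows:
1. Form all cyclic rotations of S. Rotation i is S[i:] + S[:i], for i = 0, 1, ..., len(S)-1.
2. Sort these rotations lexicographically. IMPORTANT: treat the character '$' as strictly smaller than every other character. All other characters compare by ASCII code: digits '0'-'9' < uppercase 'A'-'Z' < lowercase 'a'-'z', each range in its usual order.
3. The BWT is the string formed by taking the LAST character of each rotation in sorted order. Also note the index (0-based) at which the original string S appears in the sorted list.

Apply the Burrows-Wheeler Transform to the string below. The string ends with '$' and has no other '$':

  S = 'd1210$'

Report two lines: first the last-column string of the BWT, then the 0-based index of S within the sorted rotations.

All 6 rotations (rotation i = S[i:]+S[:i]):
  rot[0] = d1210$
  rot[1] = 1210$d
  rot[2] = 210$d1
  rot[3] = 10$d12
  rot[4] = 0$d121
  rot[5] = $d1210
Sorted (with $ < everything):
  sorted[0] = $d1210  (last char: '0')
  sorted[1] = 0$d121  (last char: '1')
  sorted[2] = 10$d12  (last char: '2')
  sorted[3] = 1210$d  (last char: 'd')
  sorted[4] = 210$d1  (last char: '1')
  sorted[5] = d1210$  (last char: '$')
Last column: 012d1$
Original string S is at sorted index 5

Answer: 012d1$
5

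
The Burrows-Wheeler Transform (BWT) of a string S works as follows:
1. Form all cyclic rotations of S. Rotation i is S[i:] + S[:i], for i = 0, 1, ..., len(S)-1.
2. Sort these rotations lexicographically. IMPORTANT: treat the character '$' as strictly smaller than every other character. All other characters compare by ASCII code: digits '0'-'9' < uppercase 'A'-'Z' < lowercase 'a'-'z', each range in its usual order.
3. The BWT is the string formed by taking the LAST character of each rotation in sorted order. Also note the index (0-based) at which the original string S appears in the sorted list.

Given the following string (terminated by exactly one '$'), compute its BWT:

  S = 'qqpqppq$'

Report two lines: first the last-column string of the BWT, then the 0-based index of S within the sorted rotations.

Answer: qqpqppq$
7

Derivation:
All 8 rotations (rotation i = S[i:]+S[:i]):
  rot[0] = qqpqppq$
  rot[1] = qpqppq$q
  rot[2] = pqppq$qq
  rot[3] = qppq$qqp
  rot[4] = ppq$qqpq
  rot[5] = pq$qqpqp
  rot[6] = q$qqpqpp
  rot[7] = $qqpqppq
Sorted (with $ < everything):
  sorted[0] = $qqpqppq  (last char: 'q')
  sorted[1] = ppq$qqpq  (last char: 'q')
  sorted[2] = pq$qqpqp  (last char: 'p')
  sorted[3] = pqppq$qq  (last char: 'q')
  sorted[4] = q$qqpqpp  (last char: 'p')
  sorted[5] = qppq$qqp  (last char: 'p')
  sorted[6] = qpqppq$q  (last char: 'q')
  sorted[7] = qqpqppq$  (last char: '$')
Last column: qqpqppq$
Original string S is at sorted index 7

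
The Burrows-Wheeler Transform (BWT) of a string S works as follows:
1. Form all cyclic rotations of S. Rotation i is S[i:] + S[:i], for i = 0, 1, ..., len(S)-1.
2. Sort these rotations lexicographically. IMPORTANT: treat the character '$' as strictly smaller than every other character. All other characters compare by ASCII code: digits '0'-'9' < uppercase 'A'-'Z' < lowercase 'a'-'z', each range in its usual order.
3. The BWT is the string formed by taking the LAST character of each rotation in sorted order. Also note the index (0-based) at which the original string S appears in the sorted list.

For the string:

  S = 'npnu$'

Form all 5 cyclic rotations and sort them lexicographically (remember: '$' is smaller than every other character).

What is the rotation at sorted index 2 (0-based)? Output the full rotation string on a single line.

All 5 rotations (rotation i = S[i:]+S[:i]):
  rot[0] = npnu$
  rot[1] = pnu$n
  rot[2] = nu$np
  rot[3] = u$npn
  rot[4] = $npnu
Sorted (with $ < everything):
  sorted[0] = $npnu
  sorted[1] = npnu$
  sorted[2] = nu$np
  sorted[3] = pnu$n
  sorted[4] = u$npn
sorted[2] = nu$np

Answer: nu$np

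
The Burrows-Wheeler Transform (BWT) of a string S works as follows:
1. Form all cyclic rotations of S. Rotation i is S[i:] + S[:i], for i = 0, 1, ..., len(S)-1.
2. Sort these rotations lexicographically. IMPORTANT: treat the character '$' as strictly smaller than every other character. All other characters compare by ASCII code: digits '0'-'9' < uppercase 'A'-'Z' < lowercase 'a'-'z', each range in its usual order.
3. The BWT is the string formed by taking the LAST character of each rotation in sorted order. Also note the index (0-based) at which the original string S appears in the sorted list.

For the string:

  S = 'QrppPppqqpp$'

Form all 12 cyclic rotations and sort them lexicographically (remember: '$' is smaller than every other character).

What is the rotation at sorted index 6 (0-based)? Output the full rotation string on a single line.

Answer: ppPppqqpp$Qr

Derivation:
All 12 rotations (rotation i = S[i:]+S[:i]):
  rot[0] = QrppPppqqpp$
  rot[1] = rppPppqqpp$Q
  rot[2] = ppPppqqpp$Qr
  rot[3] = pPppqqpp$Qrp
  rot[4] = Pppqqpp$Qrpp
  rot[5] = ppqqpp$QrppP
  rot[6] = pqqpp$QrppPp
  rot[7] = qqpp$QrppPpp
  rot[8] = qpp$QrppPppq
  rot[9] = pp$QrppPppqq
  rot[10] = p$QrppPppqqp
  rot[11] = $QrppPppqqpp
Sorted (with $ < everything):
  sorted[0] = $QrppPppqqpp
  sorted[1] = Pppqqpp$Qrpp
  sorted[2] = QrppPppqqpp$
  sorted[3] = p$QrppPppqqp
  sorted[4] = pPppqqpp$Qrp
  sorted[5] = pp$QrppPppqq
  sorted[6] = ppPppqqpp$Qr
  sorted[7] = ppqqpp$QrppP
  sorted[8] = pqqpp$QrppPp
  sorted[9] = qpp$QrppPppq
  sorted[10] = qqpp$QrppPpp
  sorted[11] = rppPppqqpp$Q
sorted[6] = ppPppqqpp$Qr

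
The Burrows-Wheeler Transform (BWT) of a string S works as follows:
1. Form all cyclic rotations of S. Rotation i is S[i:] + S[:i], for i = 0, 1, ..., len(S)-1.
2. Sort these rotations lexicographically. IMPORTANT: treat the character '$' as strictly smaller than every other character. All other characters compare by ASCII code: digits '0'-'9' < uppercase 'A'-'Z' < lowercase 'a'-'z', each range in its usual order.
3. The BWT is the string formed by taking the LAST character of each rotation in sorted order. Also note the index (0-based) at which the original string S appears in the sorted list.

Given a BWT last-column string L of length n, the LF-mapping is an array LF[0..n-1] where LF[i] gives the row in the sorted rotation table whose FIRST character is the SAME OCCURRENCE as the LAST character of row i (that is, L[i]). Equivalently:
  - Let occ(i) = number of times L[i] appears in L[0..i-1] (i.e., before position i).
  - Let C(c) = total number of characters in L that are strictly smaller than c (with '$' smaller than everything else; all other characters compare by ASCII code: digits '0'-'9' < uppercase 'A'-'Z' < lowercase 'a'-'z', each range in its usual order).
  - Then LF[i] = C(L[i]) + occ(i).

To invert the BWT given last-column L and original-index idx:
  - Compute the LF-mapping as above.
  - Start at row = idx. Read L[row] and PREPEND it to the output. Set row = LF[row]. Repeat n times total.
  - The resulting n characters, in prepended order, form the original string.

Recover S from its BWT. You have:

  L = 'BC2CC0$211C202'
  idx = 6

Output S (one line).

Answer: 22C12CC020C1B$

Derivation:
LF mapping: 9 10 5 11 12 1 0 6 3 4 13 7 2 8
Walk LF starting at row 6, prepending L[row]:
  step 1: row=6, L[6]='$', prepend. Next row=LF[6]=0
  step 2: row=0, L[0]='B', prepend. Next row=LF[0]=9
  step 3: row=9, L[9]='1', prepend. Next row=LF[9]=4
  step 4: row=4, L[4]='C', prepend. Next row=LF[4]=12
  step 5: row=12, L[12]='0', prepend. Next row=LF[12]=2
  step 6: row=2, L[2]='2', prepend. Next row=LF[2]=5
  step 7: row=5, L[5]='0', prepend. Next row=LF[5]=1
  step 8: row=1, L[1]='C', prepend. Next row=LF[1]=10
  step 9: row=10, L[10]='C', prepend. Next row=LF[10]=13
  step 10: row=13, L[13]='2', prepend. Next row=LF[13]=8
  step 11: row=8, L[8]='1', prepend. Next row=LF[8]=3
  step 12: row=3, L[3]='C', prepend. Next row=LF[3]=11
  step 13: row=11, L[11]='2', prepend. Next row=LF[11]=7
  step 14: row=7, L[7]='2', prepend. Next row=LF[7]=6
Reversed output: 22C12CC020C1B$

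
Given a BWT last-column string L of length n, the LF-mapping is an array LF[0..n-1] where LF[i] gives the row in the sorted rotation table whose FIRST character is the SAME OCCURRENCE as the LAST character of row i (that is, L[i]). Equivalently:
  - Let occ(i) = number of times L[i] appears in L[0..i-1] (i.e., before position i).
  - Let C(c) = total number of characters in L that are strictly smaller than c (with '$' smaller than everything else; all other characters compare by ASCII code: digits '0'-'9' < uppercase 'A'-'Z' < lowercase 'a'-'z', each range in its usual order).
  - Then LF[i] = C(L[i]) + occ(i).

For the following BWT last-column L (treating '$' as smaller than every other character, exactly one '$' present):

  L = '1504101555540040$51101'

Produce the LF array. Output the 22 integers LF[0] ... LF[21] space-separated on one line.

Char counts: '$':1, '0':6, '1':6, '4':3, '5':6
C (first-col start): C('$')=0, C('0')=1, C('1')=7, C('4')=13, C('5')=16
L[0]='1': occ=0, LF[0]=C('1')+0=7+0=7
L[1]='5': occ=0, LF[1]=C('5')+0=16+0=16
L[2]='0': occ=0, LF[2]=C('0')+0=1+0=1
L[3]='4': occ=0, LF[3]=C('4')+0=13+0=13
L[4]='1': occ=1, LF[4]=C('1')+1=7+1=8
L[5]='0': occ=1, LF[5]=C('0')+1=1+1=2
L[6]='1': occ=2, LF[6]=C('1')+2=7+2=9
L[7]='5': occ=1, LF[7]=C('5')+1=16+1=17
L[8]='5': occ=2, LF[8]=C('5')+2=16+2=18
L[9]='5': occ=3, LF[9]=C('5')+3=16+3=19
L[10]='5': occ=4, LF[10]=C('5')+4=16+4=20
L[11]='4': occ=1, LF[11]=C('4')+1=13+1=14
L[12]='0': occ=2, LF[12]=C('0')+2=1+2=3
L[13]='0': occ=3, LF[13]=C('0')+3=1+3=4
L[14]='4': occ=2, LF[14]=C('4')+2=13+2=15
L[15]='0': occ=4, LF[15]=C('0')+4=1+4=5
L[16]='$': occ=0, LF[16]=C('$')+0=0+0=0
L[17]='5': occ=5, LF[17]=C('5')+5=16+5=21
L[18]='1': occ=3, LF[18]=C('1')+3=7+3=10
L[19]='1': occ=4, LF[19]=C('1')+4=7+4=11
L[20]='0': occ=5, LF[20]=C('0')+5=1+5=6
L[21]='1': occ=5, LF[21]=C('1')+5=7+5=12

Answer: 7 16 1 13 8 2 9 17 18 19 20 14 3 4 15 5 0 21 10 11 6 12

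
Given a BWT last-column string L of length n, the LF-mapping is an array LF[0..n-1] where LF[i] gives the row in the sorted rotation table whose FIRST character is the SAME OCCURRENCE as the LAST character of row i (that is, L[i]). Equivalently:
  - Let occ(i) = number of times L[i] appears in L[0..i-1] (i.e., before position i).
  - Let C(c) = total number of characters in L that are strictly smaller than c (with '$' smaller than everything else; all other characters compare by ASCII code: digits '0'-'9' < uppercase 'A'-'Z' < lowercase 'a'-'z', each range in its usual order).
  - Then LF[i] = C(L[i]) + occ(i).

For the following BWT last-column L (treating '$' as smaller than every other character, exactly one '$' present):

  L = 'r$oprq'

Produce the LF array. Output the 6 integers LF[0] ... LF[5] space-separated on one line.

Answer: 4 0 1 2 5 3

Derivation:
Char counts: '$':1, 'o':1, 'p':1, 'q':1, 'r':2
C (first-col start): C('$')=0, C('o')=1, C('p')=2, C('q')=3, C('r')=4
L[0]='r': occ=0, LF[0]=C('r')+0=4+0=4
L[1]='$': occ=0, LF[1]=C('$')+0=0+0=0
L[2]='o': occ=0, LF[2]=C('o')+0=1+0=1
L[3]='p': occ=0, LF[3]=C('p')+0=2+0=2
L[4]='r': occ=1, LF[4]=C('r')+1=4+1=5
L[5]='q': occ=0, LF[5]=C('q')+0=3+0=3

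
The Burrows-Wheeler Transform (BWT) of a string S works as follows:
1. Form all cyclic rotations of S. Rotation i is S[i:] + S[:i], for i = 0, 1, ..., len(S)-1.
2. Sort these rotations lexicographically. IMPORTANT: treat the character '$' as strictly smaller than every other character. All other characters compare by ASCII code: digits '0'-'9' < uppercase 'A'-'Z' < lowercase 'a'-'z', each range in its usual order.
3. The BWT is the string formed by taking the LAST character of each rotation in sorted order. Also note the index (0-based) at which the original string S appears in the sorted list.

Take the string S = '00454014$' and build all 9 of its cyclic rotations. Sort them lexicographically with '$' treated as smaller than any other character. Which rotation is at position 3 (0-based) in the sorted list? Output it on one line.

All 9 rotations (rotation i = S[i:]+S[:i]):
  rot[0] = 00454014$
  rot[1] = 0454014$0
  rot[2] = 454014$00
  rot[3] = 54014$004
  rot[4] = 4014$0045
  rot[5] = 014$00454
  rot[6] = 14$004540
  rot[7] = 4$0045401
  rot[8] = $00454014
Sorted (with $ < everything):
  sorted[0] = $00454014
  sorted[1] = 00454014$
  sorted[2] = 014$00454
  sorted[3] = 0454014$0
  sorted[4] = 14$004540
  sorted[5] = 4$0045401
  sorted[6] = 4014$0045
  sorted[7] = 454014$00
  sorted[8] = 54014$004
sorted[3] = 0454014$0

Answer: 0454014$0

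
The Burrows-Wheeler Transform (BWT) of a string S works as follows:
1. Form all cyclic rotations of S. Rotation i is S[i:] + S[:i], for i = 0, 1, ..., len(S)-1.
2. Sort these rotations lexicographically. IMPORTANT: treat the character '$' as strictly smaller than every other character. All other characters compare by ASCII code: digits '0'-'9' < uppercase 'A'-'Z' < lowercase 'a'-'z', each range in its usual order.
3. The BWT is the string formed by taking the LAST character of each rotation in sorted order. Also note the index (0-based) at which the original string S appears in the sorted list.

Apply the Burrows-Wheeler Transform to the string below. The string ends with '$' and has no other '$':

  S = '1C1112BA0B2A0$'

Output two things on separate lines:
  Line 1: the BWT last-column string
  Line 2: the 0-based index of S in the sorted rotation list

Answer: 0AAC11$B12B021
6

Derivation:
All 14 rotations (rotation i = S[i:]+S[:i]):
  rot[0] = 1C1112BA0B2A0$
  rot[1] = C1112BA0B2A0$1
  rot[2] = 1112BA0B2A0$1C
  rot[3] = 112BA0B2A0$1C1
  rot[4] = 12BA0B2A0$1C11
  rot[5] = 2BA0B2A0$1C111
  rot[6] = BA0B2A0$1C1112
  rot[7] = A0B2A0$1C1112B
  rot[8] = 0B2A0$1C1112BA
  rot[9] = B2A0$1C1112BA0
  rot[10] = 2A0$1C1112BA0B
  rot[11] = A0$1C1112BA0B2
  rot[12] = 0$1C1112BA0B2A
  rot[13] = $1C1112BA0B2A0
Sorted (with $ < everything):
  sorted[0] = $1C1112BA0B2A0  (last char: '0')
  sorted[1] = 0$1C1112BA0B2A  (last char: 'A')
  sorted[2] = 0B2A0$1C1112BA  (last char: 'A')
  sorted[3] = 1112BA0B2A0$1C  (last char: 'C')
  sorted[4] = 112BA0B2A0$1C1  (last char: '1')
  sorted[5] = 12BA0B2A0$1C11  (last char: '1')
  sorted[6] = 1C1112BA0B2A0$  (last char: '$')
  sorted[7] = 2A0$1C1112BA0B  (last char: 'B')
  sorted[8] = 2BA0B2A0$1C111  (last char: '1')
  sorted[9] = A0$1C1112BA0B2  (last char: '2')
  sorted[10] = A0B2A0$1C1112B  (last char: 'B')
  sorted[11] = B2A0$1C1112BA0  (last char: '0')
  sorted[12] = BA0B2A0$1C1112  (last char: '2')
  sorted[13] = C1112BA0B2A0$1  (last char: '1')
Last column: 0AAC11$B12B021
Original string S is at sorted index 6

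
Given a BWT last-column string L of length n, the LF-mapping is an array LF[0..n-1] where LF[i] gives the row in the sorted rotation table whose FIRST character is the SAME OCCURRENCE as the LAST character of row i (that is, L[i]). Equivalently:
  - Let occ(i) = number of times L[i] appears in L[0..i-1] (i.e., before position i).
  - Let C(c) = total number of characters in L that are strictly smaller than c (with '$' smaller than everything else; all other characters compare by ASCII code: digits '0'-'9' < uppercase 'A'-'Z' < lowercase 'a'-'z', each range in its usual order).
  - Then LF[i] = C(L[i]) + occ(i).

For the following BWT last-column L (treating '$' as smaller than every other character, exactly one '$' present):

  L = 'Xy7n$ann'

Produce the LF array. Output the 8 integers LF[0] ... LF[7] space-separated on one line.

Answer: 2 7 1 4 0 3 5 6

Derivation:
Char counts: '$':1, '7':1, 'X':1, 'a':1, 'n':3, 'y':1
C (first-col start): C('$')=0, C('7')=1, C('X')=2, C('a')=3, C('n')=4, C('y')=7
L[0]='X': occ=0, LF[0]=C('X')+0=2+0=2
L[1]='y': occ=0, LF[1]=C('y')+0=7+0=7
L[2]='7': occ=0, LF[2]=C('7')+0=1+0=1
L[3]='n': occ=0, LF[3]=C('n')+0=4+0=4
L[4]='$': occ=0, LF[4]=C('$')+0=0+0=0
L[5]='a': occ=0, LF[5]=C('a')+0=3+0=3
L[6]='n': occ=1, LF[6]=C('n')+1=4+1=5
L[7]='n': occ=2, LF[7]=C('n')+2=4+2=6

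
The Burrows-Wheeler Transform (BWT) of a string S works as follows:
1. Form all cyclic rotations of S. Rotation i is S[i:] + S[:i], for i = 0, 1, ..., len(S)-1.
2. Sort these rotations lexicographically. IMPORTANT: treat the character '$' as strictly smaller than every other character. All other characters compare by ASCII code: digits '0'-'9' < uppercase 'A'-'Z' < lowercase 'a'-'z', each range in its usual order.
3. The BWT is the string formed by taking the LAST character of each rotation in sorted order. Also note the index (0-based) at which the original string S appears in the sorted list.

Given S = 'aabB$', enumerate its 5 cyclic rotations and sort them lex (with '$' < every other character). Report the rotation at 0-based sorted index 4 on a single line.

Answer: bB$aa

Derivation:
All 5 rotations (rotation i = S[i:]+S[:i]):
  rot[0] = aabB$
  rot[1] = abB$a
  rot[2] = bB$aa
  rot[3] = B$aab
  rot[4] = $aabB
Sorted (with $ < everything):
  sorted[0] = $aabB
  sorted[1] = B$aab
  sorted[2] = aabB$
  sorted[3] = abB$a
  sorted[4] = bB$aa
sorted[4] = bB$aa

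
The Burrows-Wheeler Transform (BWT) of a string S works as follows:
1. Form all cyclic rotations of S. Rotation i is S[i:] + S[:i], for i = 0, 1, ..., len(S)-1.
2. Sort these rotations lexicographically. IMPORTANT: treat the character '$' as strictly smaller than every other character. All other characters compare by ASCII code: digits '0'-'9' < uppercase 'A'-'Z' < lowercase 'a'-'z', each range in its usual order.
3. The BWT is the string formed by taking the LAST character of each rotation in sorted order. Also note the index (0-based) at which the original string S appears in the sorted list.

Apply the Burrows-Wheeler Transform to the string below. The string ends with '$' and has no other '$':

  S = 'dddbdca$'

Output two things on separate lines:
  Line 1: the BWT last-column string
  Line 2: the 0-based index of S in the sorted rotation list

Answer: acdddbd$
7

Derivation:
All 8 rotations (rotation i = S[i:]+S[:i]):
  rot[0] = dddbdca$
  rot[1] = ddbdca$d
  rot[2] = dbdca$dd
  rot[3] = bdca$ddd
  rot[4] = dca$dddb
  rot[5] = ca$dddbd
  rot[6] = a$dddbdc
  rot[7] = $dddbdca
Sorted (with $ < everything):
  sorted[0] = $dddbdca  (last char: 'a')
  sorted[1] = a$dddbdc  (last char: 'c')
  sorted[2] = bdca$ddd  (last char: 'd')
  sorted[3] = ca$dddbd  (last char: 'd')
  sorted[4] = dbdca$dd  (last char: 'd')
  sorted[5] = dca$dddb  (last char: 'b')
  sorted[6] = ddbdca$d  (last char: 'd')
  sorted[7] = dddbdca$  (last char: '$')
Last column: acdddbd$
Original string S is at sorted index 7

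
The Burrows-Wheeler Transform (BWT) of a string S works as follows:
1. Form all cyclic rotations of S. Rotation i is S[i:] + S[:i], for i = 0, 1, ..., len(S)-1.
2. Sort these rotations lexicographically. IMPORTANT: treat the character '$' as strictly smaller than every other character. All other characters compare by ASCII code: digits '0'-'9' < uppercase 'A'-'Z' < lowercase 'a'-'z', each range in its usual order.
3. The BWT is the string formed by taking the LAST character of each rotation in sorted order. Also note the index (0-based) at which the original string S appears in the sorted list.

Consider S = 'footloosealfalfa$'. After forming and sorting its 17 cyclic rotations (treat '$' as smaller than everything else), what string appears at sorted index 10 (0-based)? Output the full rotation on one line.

Answer: loosealfalfa$foot

Derivation:
All 17 rotations (rotation i = S[i:]+S[:i]):
  rot[0] = footloosealfalfa$
  rot[1] = ootloosealfalfa$f
  rot[2] = otloosealfalfa$fo
  rot[3] = tloosealfalfa$foo
  rot[4] = loosealfalfa$foot
  rot[5] = oosealfalfa$footl
  rot[6] = osealfalfa$footlo
  rot[7] = sealfalfa$footloo
  rot[8] = ealfalfa$footloos
  rot[9] = alfalfa$footloose
  rot[10] = lfalfa$footloosea
  rot[11] = falfa$footlooseal
  rot[12] = alfa$footloosealf
  rot[13] = lfa$footloosealfa
  rot[14] = fa$footloosealfal
  rot[15] = a$footloosealfalf
  rot[16] = $footloosealfalfa
Sorted (with $ < everything):
  sorted[0] = $footloosealfalfa
  sorted[1] = a$footloosealfalf
  sorted[2] = alfa$footloosealf
  sorted[3] = alfalfa$footloose
  sorted[4] = ealfalfa$footloos
  sorted[5] = fa$footloosealfal
  sorted[6] = falfa$footlooseal
  sorted[7] = footloosealfalfa$
  sorted[8] = lfa$footloosealfa
  sorted[9] = lfalfa$footloosea
  sorted[10] = loosealfalfa$foot
  sorted[11] = oosealfalfa$footl
  sorted[12] = ootloosealfalfa$f
  sorted[13] = osealfalfa$footlo
  sorted[14] = otloosealfalfa$fo
  sorted[15] = sealfalfa$footloo
  sorted[16] = tloosealfalfa$foo
sorted[10] = loosealfalfa$foot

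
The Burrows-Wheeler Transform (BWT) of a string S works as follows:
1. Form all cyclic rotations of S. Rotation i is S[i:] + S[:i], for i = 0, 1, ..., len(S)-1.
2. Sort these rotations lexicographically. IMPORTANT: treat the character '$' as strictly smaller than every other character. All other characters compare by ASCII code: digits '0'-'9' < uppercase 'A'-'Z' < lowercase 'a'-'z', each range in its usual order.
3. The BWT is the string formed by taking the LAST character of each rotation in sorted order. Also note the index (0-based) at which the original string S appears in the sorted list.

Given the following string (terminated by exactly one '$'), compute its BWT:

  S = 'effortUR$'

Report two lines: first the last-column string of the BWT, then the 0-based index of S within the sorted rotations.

All 9 rotations (rotation i = S[i:]+S[:i]):
  rot[0] = effortUR$
  rot[1] = ffortUR$e
  rot[2] = fortUR$ef
  rot[3] = ortUR$eff
  rot[4] = rtUR$effo
  rot[5] = tUR$effor
  rot[6] = UR$effort
  rot[7] = R$effortU
  rot[8] = $effortUR
Sorted (with $ < everything):
  sorted[0] = $effortUR  (last char: 'R')
  sorted[1] = R$effortU  (last char: 'U')
  sorted[2] = UR$effort  (last char: 't')
  sorted[3] = effortUR$  (last char: '$')
  sorted[4] = ffortUR$e  (last char: 'e')
  sorted[5] = fortUR$ef  (last char: 'f')
  sorted[6] = ortUR$eff  (last char: 'f')
  sorted[7] = rtUR$effo  (last char: 'o')
  sorted[8] = tUR$effor  (last char: 'r')
Last column: RUt$effor
Original string S is at sorted index 3

Answer: RUt$effor
3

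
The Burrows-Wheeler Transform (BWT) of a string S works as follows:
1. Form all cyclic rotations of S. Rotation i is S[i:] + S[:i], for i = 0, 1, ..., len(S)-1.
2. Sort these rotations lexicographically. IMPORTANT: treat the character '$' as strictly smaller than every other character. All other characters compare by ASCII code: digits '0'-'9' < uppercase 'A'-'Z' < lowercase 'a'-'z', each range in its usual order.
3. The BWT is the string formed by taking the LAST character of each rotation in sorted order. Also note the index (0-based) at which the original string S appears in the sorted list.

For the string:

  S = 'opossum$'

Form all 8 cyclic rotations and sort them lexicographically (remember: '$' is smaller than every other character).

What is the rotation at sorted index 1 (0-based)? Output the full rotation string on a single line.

Answer: m$opossu

Derivation:
All 8 rotations (rotation i = S[i:]+S[:i]):
  rot[0] = opossum$
  rot[1] = possum$o
  rot[2] = ossum$op
  rot[3] = ssum$opo
  rot[4] = sum$opos
  rot[5] = um$oposs
  rot[6] = m$opossu
  rot[7] = $opossum
Sorted (with $ < everything):
  sorted[0] = $opossum
  sorted[1] = m$opossu
  sorted[2] = opossum$
  sorted[3] = ossum$op
  sorted[4] = possum$o
  sorted[5] = ssum$opo
  sorted[6] = sum$opos
  sorted[7] = um$oposs
sorted[1] = m$opossu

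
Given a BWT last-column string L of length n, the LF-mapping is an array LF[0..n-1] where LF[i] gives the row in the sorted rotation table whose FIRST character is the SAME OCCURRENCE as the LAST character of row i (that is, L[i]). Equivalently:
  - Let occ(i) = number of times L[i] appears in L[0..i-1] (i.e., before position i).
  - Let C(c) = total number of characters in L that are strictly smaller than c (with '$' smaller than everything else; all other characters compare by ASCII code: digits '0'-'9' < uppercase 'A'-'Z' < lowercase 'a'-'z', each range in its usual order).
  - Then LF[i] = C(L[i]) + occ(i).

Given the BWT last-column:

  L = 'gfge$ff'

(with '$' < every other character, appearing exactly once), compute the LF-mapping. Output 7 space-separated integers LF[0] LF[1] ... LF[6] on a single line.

Char counts: '$':1, 'e':1, 'f':3, 'g':2
C (first-col start): C('$')=0, C('e')=1, C('f')=2, C('g')=5
L[0]='g': occ=0, LF[0]=C('g')+0=5+0=5
L[1]='f': occ=0, LF[1]=C('f')+0=2+0=2
L[2]='g': occ=1, LF[2]=C('g')+1=5+1=6
L[3]='e': occ=0, LF[3]=C('e')+0=1+0=1
L[4]='$': occ=0, LF[4]=C('$')+0=0+0=0
L[5]='f': occ=1, LF[5]=C('f')+1=2+1=3
L[6]='f': occ=2, LF[6]=C('f')+2=2+2=4

Answer: 5 2 6 1 0 3 4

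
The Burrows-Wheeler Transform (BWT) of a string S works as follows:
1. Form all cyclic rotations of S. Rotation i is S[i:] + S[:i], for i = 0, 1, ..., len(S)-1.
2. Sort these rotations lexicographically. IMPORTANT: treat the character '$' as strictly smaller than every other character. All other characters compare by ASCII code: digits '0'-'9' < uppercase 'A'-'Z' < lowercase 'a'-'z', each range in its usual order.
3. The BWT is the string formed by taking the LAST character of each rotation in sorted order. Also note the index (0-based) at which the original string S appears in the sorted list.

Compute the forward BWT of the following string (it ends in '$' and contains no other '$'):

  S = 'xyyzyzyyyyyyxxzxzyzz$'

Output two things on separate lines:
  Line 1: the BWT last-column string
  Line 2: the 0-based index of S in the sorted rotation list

All 21 rotations (rotation i = S[i:]+S[:i]):
  rot[0] = xyyzyzyyyyyyxxzxzyzz$
  rot[1] = yyzyzyyyyyyxxzxzyzz$x
  rot[2] = yzyzyyyyyyxxzxzyzz$xy
  rot[3] = zyzyyyyyyxxzxzyzz$xyy
  rot[4] = yzyyyyyyxxzxzyzz$xyyz
  rot[5] = zyyyyyyxxzxzyzz$xyyzy
  rot[6] = yyyyyyxxzxzyzz$xyyzyz
  rot[7] = yyyyyxxzxzyzz$xyyzyzy
  rot[8] = yyyyxxzxzyzz$xyyzyzyy
  rot[9] = yyyxxzxzyzz$xyyzyzyyy
  rot[10] = yyxxzxzyzz$xyyzyzyyyy
  rot[11] = yxxzxzyzz$xyyzyzyyyyy
  rot[12] = xxzxzyzz$xyyzyzyyyyyy
  rot[13] = xzxzyzz$xyyzyzyyyyyyx
  rot[14] = zxzyzz$xyyzyzyyyyyyxx
  rot[15] = xzyzz$xyyzyzyyyyyyxxz
  rot[16] = zyzz$xyyzyzyyyyyyxxzx
  rot[17] = yzz$xyyzyzyyyyyyxxzxz
  rot[18] = zz$xyyzyzyyyyyyxxzxzy
  rot[19] = z$xyyzyzyyyyyyxxzxzyz
  rot[20] = $xyyzyzyyyyyyxxzxzyzz
Sorted (with $ < everything):
  sorted[0] = $xyyzyzyyyyyyxxzxzyzz  (last char: 'z')
  sorted[1] = xxzxzyzz$xyyzyzyyyyyy  (last char: 'y')
  sorted[2] = xyyzyzyyyyyyxxzxzyzz$  (last char: '$')
  sorted[3] = xzxzyzz$xyyzyzyyyyyyx  (last char: 'x')
  sorted[4] = xzyzz$xyyzyzyyyyyyxxz  (last char: 'z')
  sorted[5] = yxxzxzyzz$xyyzyzyyyyy  (last char: 'y')
  sorted[6] = yyxxzxzyzz$xyyzyzyyyy  (last char: 'y')
  sorted[7] = yyyxxzxzyzz$xyyzyzyyy  (last char: 'y')
  sorted[8] = yyyyxxzxzyzz$xyyzyzyy  (last char: 'y')
  sorted[9] = yyyyyxxzxzyzz$xyyzyzy  (last char: 'y')
  sorted[10] = yyyyyyxxzxzyzz$xyyzyz  (last char: 'z')
  sorted[11] = yyzyzyyyyyyxxzxzyzz$x  (last char: 'x')
  sorted[12] = yzyyyyyyxxzxzyzz$xyyz  (last char: 'z')
  sorted[13] = yzyzyyyyyyxxzxzyzz$xy  (last char: 'y')
  sorted[14] = yzz$xyyzyzyyyyyyxxzxz  (last char: 'z')
  sorted[15] = z$xyyzyzyyyyyyxxzxzyz  (last char: 'z')
  sorted[16] = zxzyzz$xyyzyzyyyyyyxx  (last char: 'x')
  sorted[17] = zyyyyyyxxzxzyzz$xyyzy  (last char: 'y')
  sorted[18] = zyzyyyyyyxxzxzyzz$xyy  (last char: 'y')
  sorted[19] = zyzz$xyyzyzyyyyyyxxzx  (last char: 'x')
  sorted[20] = zz$xyyzyzyyyyyyxxzxzy  (last char: 'y')
Last column: zy$xzyyyyyzxzyzzxyyxy
Original string S is at sorted index 2

Answer: zy$xzyyyyyzxzyzzxyyxy
2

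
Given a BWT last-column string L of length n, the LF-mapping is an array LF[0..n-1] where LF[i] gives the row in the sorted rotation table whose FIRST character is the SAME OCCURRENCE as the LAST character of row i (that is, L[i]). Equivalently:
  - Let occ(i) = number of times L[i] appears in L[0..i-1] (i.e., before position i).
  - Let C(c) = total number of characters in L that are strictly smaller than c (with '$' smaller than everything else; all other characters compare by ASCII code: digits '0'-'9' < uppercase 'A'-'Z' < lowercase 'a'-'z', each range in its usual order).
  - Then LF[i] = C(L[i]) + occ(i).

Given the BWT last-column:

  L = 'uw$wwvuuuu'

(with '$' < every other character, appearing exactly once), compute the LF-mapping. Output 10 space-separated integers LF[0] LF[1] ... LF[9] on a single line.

Char counts: '$':1, 'u':5, 'v':1, 'w':3
C (first-col start): C('$')=0, C('u')=1, C('v')=6, C('w')=7
L[0]='u': occ=0, LF[0]=C('u')+0=1+0=1
L[1]='w': occ=0, LF[1]=C('w')+0=7+0=7
L[2]='$': occ=0, LF[2]=C('$')+0=0+0=0
L[3]='w': occ=1, LF[3]=C('w')+1=7+1=8
L[4]='w': occ=2, LF[4]=C('w')+2=7+2=9
L[5]='v': occ=0, LF[5]=C('v')+0=6+0=6
L[6]='u': occ=1, LF[6]=C('u')+1=1+1=2
L[7]='u': occ=2, LF[7]=C('u')+2=1+2=3
L[8]='u': occ=3, LF[8]=C('u')+3=1+3=4
L[9]='u': occ=4, LF[9]=C('u')+4=1+4=5

Answer: 1 7 0 8 9 6 2 3 4 5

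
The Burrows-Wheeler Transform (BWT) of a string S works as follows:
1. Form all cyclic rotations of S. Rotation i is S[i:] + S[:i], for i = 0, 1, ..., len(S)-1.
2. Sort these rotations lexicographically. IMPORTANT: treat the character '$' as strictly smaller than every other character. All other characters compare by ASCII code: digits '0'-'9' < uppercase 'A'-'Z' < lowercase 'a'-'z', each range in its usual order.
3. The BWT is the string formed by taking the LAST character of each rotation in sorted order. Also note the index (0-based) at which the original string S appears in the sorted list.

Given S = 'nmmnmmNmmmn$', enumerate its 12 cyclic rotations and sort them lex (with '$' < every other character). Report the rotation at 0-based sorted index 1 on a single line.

All 12 rotations (rotation i = S[i:]+S[:i]):
  rot[0] = nmmnmmNmmmn$
  rot[1] = mmnmmNmmmn$n
  rot[2] = mnmmNmmmn$nm
  rot[3] = nmmNmmmn$nmm
  rot[4] = mmNmmmn$nmmn
  rot[5] = mNmmmn$nmmnm
  rot[6] = Nmmmn$nmmnmm
  rot[7] = mmmn$nmmnmmN
  rot[8] = mmn$nmmnmmNm
  rot[9] = mn$nmmnmmNmm
  rot[10] = n$nmmnmmNmmm
  rot[11] = $nmmnmmNmmmn
Sorted (with $ < everything):
  sorted[0] = $nmmnmmNmmmn
  sorted[1] = Nmmmn$nmmnmm
  sorted[2] = mNmmmn$nmmnm
  sorted[3] = mmNmmmn$nmmn
  sorted[4] = mmmn$nmmnmmN
  sorted[5] = mmn$nmmnmmNm
  sorted[6] = mmnmmNmmmn$n
  sorted[7] = mn$nmmnmmNmm
  sorted[8] = mnmmNmmmn$nm
  sorted[9] = n$nmmnmmNmmm
  sorted[10] = nmmNmmmn$nmm
  sorted[11] = nmmnmmNmmmn$
sorted[1] = Nmmmn$nmmnmm

Answer: Nmmmn$nmmnmm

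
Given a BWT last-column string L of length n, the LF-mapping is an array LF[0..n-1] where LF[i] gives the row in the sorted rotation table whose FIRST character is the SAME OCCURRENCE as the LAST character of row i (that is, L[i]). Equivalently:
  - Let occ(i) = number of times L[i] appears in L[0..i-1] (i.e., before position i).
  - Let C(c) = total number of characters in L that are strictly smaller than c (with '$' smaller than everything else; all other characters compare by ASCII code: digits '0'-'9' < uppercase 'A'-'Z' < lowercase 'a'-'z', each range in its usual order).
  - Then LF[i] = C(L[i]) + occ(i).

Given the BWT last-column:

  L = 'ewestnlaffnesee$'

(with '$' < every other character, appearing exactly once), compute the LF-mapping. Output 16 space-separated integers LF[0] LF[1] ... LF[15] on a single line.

Char counts: '$':1, 'a':1, 'e':5, 'f':2, 'l':1, 'n':2, 's':2, 't':1, 'w':1
C (first-col start): C('$')=0, C('a')=1, C('e')=2, C('f')=7, C('l')=9, C('n')=10, C('s')=12, C('t')=14, C('w')=15
L[0]='e': occ=0, LF[0]=C('e')+0=2+0=2
L[1]='w': occ=0, LF[1]=C('w')+0=15+0=15
L[2]='e': occ=1, LF[2]=C('e')+1=2+1=3
L[3]='s': occ=0, LF[3]=C('s')+0=12+0=12
L[4]='t': occ=0, LF[4]=C('t')+0=14+0=14
L[5]='n': occ=0, LF[5]=C('n')+0=10+0=10
L[6]='l': occ=0, LF[6]=C('l')+0=9+0=9
L[7]='a': occ=0, LF[7]=C('a')+0=1+0=1
L[8]='f': occ=0, LF[8]=C('f')+0=7+0=7
L[9]='f': occ=1, LF[9]=C('f')+1=7+1=8
L[10]='n': occ=1, LF[10]=C('n')+1=10+1=11
L[11]='e': occ=2, LF[11]=C('e')+2=2+2=4
L[12]='s': occ=1, LF[12]=C('s')+1=12+1=13
L[13]='e': occ=3, LF[13]=C('e')+3=2+3=5
L[14]='e': occ=4, LF[14]=C('e')+4=2+4=6
L[15]='$': occ=0, LF[15]=C('$')+0=0+0=0

Answer: 2 15 3 12 14 10 9 1 7 8 11 4 13 5 6 0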